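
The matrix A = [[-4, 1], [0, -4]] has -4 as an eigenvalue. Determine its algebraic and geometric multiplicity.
algebraic multiplicity 2, geometric multiplicity 1

The characteristic polynomial is (x + 4)^2, so the factor x + 4 appears with exponent 2: the algebraic multiplicity is 2.

rank(A + 4I) = 1, so the eigenspace has dimension 2 - 1 = 1: the geometric multiplicity is 1.

Since 1 < 2, A is not diagonalizable.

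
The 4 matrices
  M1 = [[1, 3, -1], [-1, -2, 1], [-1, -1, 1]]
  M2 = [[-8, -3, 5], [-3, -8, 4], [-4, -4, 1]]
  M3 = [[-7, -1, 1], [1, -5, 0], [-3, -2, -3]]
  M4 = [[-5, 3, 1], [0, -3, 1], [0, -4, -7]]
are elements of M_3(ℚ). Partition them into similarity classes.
Characteristic polynomials: χ_{M1} = x^3, χ_{M2} = (x + 5)^3, χ_{M3} = (x + 5)^3, χ_{M4} = (x + 5)^3.

{M1}: invariant factors x^3.

{M2, M3, M4}: invariant factors (x + 5)^3.

Matrices are similar if and only if their invariant-factor lists agree; the partition into similarity classes is {M1}, {M2, M3, M4}.

2 classes: {M1}, {M2, M3, M4}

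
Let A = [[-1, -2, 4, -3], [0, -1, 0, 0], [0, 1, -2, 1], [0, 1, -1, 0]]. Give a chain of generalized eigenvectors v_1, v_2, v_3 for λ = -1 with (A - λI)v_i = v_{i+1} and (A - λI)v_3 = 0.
We seek v_1 ∈ ker((A + I)^3) \ ker((A + I)^2), then set v_{i+1} = (A + I) v_i.

One such chain is v_1 = [[-1, 1, 0, 0]]^T, v_2 = [[-2, 0, 1, 1]]^T, v_3 = [[1, 0, 0, 0]]^T. Check: (A + I) v_3 = [[0, 0, 0, 0]]^T = 0.

v_1 = [[-1, 1, 0, 0]]^T, v_2 = [[-2, 0, 1, 1]]^T, v_3 = [[1, 0, 0, 0]]^T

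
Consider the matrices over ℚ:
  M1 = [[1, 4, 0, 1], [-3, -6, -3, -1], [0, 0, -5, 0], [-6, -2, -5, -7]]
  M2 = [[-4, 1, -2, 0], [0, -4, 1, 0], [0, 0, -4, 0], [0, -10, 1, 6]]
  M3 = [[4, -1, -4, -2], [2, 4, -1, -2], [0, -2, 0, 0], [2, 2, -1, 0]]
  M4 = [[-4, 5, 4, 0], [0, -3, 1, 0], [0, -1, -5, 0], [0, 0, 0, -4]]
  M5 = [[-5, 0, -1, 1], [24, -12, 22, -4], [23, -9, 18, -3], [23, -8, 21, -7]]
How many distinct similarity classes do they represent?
4 classes: {M1}, {M2, M5}, {M3}, {M4}

Characteristic polynomials: χ_{M1} = (x + 2)(x + 5)^3, χ_{M2} = (x - 6)(x + 4)^3, χ_{M3} = (x - 2)^4, χ_{M4} = (x + 4)^4, χ_{M5} = (x - 6)(x + 4)^3.

{M1}: invariant factors (x + 2)(x + 5)^3.

{M2, M5}: invariant factors (x - 6)(x + 4)^3.

{M3}: invariant factors x - 2, (x - 2)^3.

{M4}: invariant factors x + 4, (x + 4)^3.

Matrices are similar if and only if their invariant-factor lists agree; the partition into similarity classes is {M1}, {M2, M5}, {M3}, {M4}.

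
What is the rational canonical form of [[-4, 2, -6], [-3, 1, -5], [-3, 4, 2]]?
The invariant factors of A (the non-unit diagonal entries of the Smith normal form of xI - A over ℚ[x]) are (x - 2)(x^2 + 3x + 4), each dividing the next. The characteristic polynomial is their product, (x - 2)(x^2 + 3x + 4).

The rational canonical form is the block-diagonal matrix of companion matrices C(f_i):
R = [[0, 0, 8], [1, 0, 2], [0, 1, -1]].

Note the characteristic polynomial does not split into linear factors over ℚ, so A has no Jordan form over ℚ; the rational canonical form exists over any field.

R = [[0, 0, 8], [1, 0, 2], [0, 1, -1]]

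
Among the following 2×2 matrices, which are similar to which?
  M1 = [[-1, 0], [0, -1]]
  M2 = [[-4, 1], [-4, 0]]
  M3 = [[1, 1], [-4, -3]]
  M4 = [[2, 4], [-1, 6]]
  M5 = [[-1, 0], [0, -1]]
4 classes: {M1, M5}, {M2}, {M3}, {M4}

Characteristic polynomials: χ_{M1} = (x + 1)^2, χ_{M2} = (x + 2)^2, χ_{M3} = (x + 1)^2, χ_{M4} = (x - 4)^2, χ_{M5} = (x + 1)^2.

{M1, M5}: invariant factors x + 1, x + 1.

{M2}: invariant factors (x + 2)^2.

{M3}: invariant factors (x + 1)^2.

{M4}: invariant factors (x - 4)^2.

Matrices are similar if and only if their invariant-factor lists agree; the partition into similarity classes is {M1, M5}, {M2}, {M3}, {M4}.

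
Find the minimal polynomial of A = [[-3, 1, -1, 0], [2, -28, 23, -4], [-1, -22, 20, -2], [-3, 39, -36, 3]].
m_A(x) = (x - 1)(x + 3)^3

The characteristic polynomial factors as (x - 1)(x + 3)^3. The minimal polynomial is ∏(x - λ)^{k_λ} where k_λ is the size of the largest Jordan block at λ.

For λ = -3: rank(A + 3I) = 3, and the largest Jordan block has size 3 (the smallest k with rank((A + 3I)^k) = rank((A + 3I)^(k+1))).
For λ = 1: rank(A - I) = 3, and the largest Jordan block has size 1 (the smallest k with rank((A - I)^k) = rank((A - I)^(k+1))).

So m_A(x) = (x - 1)(x + 3)^3.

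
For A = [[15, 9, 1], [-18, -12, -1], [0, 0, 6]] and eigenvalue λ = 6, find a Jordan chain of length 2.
We seek v_1 ∈ ker((A - 6I)^2) \ ker(A - 6I), then set v_{i+1} = (A - 6I) v_i.

One such chain is v_1 = [[1, -1, 1]]^T, v_2 = [[1, -1, 0]]^T. Check: (A - 6I) v_2 = [[0, 0, 0]]^T = 0.

v_1 = [[1, -1, 1]]^T, v_2 = [[1, -1, 0]]^T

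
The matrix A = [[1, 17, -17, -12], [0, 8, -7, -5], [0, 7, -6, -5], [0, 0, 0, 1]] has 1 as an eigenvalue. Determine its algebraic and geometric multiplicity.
algebraic multiplicity 4, geometric multiplicity 2

The characteristic polynomial is (x - 1)^4, so the factor x - 1 appears with exponent 4: the algebraic multiplicity is 4.

rank(A - I) = 2, so the eigenspace has dimension 4 - 2 = 2: the geometric multiplicity is 2.

Since 2 < 4, A is not diagonalizable.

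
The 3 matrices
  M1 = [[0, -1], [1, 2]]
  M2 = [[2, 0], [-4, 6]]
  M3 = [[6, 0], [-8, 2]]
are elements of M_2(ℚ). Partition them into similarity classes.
Characteristic polynomials: χ_{M1} = (x - 1)^2, χ_{M2} = (x - 6)(x - 2), χ_{M3} = (x - 6)(x - 2).

{M1}: invariant factors (x - 1)^2.

{M2, M3}: invariant factors (x - 6)(x - 2).

Matrices are similar if and only if their invariant-factor lists agree; the partition into similarity classes is {M1}, {M2, M3}.

2 classes: {M1}, {M2, M3}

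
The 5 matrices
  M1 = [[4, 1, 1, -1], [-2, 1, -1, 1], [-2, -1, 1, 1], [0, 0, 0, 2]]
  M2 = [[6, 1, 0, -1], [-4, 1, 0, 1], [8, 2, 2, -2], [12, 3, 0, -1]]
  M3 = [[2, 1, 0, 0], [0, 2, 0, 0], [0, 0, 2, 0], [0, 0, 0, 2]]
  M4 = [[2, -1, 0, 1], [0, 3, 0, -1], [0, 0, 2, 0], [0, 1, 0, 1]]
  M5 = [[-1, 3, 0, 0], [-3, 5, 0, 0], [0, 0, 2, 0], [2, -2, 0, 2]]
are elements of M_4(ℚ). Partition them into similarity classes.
1 class: {M1, M2, M3, M4, M5}

Characteristic polynomials: χ_{M1} = (x - 2)^4, χ_{M2} = (x - 2)^4, χ_{M3} = (x - 2)^4, χ_{M4} = (x - 2)^4, χ_{M5} = (x - 2)^4.

{M1, M2, M3, M4, M5}: invariant factors x - 2, x - 2, (x - 2)^2.

Matrices are similar if and only if their invariant-factor lists agree; the partition into similarity classes is {M1, M2, M3, M4, M5}.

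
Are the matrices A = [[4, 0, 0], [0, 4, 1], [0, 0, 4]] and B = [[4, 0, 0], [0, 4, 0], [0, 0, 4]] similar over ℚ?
No.

Both have characteristic polynomial (x - 4)^3, but the minimal polynomial of A is (x - 4)^2 while the minimal polynomial of B is x - 4. The minimal polynomial is a similarity invariant, so A and B are not similar.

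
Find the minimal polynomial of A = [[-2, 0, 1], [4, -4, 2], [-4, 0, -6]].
m_A(x) = (x + 4)^2

The characteristic polynomial factors as (x + 4)^3. The minimal polynomial is ∏(x - λ)^{k_λ} where k_λ is the size of the largest Jordan block at λ.

For λ = -4: rank(A + 4I) = 1, and the largest Jordan block has size 2 (the smallest k with rank((A + 4I)^k) = rank((A + 4I)^(k+1))).

So m_A(x) = (x + 4)^2.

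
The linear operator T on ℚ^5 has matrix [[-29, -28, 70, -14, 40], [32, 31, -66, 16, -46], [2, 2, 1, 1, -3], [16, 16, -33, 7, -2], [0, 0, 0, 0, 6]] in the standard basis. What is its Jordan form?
The characteristic polynomial is det(xI - A) = (x - 6)^3(x + 1)^2, so the eigenvalues are -1 (algebraic multiplicity 2), 6 (algebraic multiplicity 3).

For λ = -1: rank(A + I) = 3. The eigenspace has dimension 5 - 3 = 2, so there are 2 Jordan blocks; the rank sequence gives block sizes [1, 1].

For λ = 6: rank(A - 6I) = 4, rank((A - 6I)^2) = 3, rank((A - 6I)^3) = 2. The eigenspace has dimension 5 - 4 = 1, so there is 1 Jordan block; the rank sequence gives block sizes [3].

Assembling the blocks gives the Jordan form J above.

J = [[-1, 0, 0, 0, 0], [0, -1, 0, 0, 0], [0, 0, 6, 1, 0], [0, 0, 0, 6, 1], [0, 0, 0, 0, 6]]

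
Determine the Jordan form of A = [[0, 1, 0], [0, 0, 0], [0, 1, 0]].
The characteristic polynomial is det(xI - A) = x^3, so the eigenvalues are 0 (algebraic multiplicity 3).

For λ = 0: rank(A) = 1, rank(A^2) = 0. The eigenspace has dimension 3 - 1 = 2, so there are 2 Jordan blocks; the rank sequence gives block sizes [2, 1].

Assembling the blocks gives the Jordan form J above.

J = [[0, 1, 0], [0, 0, 0], [0, 0, 0]]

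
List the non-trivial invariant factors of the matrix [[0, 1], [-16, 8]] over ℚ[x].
The Jordan structure of A has elementary divisors (x - 4)^2. Arranging the block sizes at each eigenvalue in decreasing order and taking row products gives the invariant factors.

Invariant factors (smallest first, each dividing the next): (x - 4)^2.

Check: the last factor (x - 4)^2 is the minimal polynomial, and the product (x - 4)^2 is the characteristic polynomial.

(x - 4)^2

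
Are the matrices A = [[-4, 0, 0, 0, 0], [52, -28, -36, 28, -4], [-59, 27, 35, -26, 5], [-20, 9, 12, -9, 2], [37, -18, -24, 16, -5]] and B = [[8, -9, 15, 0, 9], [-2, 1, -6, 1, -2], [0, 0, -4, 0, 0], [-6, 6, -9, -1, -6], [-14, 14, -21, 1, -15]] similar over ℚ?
Two matrices over a field are similar if and only if they have the same invariant factors.

Both A and B have characteristic polynomial (x + 1)^3(x + 4)^2 and minimal polynomial (x + 1)^2(x + 4). Computing further, both have invariant factors (x + 1)(x + 4), (x + 1)^2(x + 4). Hence A and B are similar.

Yes.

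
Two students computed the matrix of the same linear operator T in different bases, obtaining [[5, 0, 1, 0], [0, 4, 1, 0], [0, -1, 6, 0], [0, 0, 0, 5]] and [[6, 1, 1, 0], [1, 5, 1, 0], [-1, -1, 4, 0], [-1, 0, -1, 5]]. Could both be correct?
Yes.

Two matrices over a field are similar if and only if they have the same invariant factors.

Both A and B have characteristic polynomial (x - 5)^4 and minimal polynomial (x - 5)^3. Computing further, both have invariant factors x - 5, (x - 5)^3. Hence A and B are similar.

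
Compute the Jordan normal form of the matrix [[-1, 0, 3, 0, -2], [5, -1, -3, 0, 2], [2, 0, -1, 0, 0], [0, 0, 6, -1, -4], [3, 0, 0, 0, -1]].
J = [[-1, 1, 0, 0, 0], [0, -1, 1, 0, 0], [0, 0, -1, 0, 0], [0, 0, 0, -1, 0], [0, 0, 0, 0, -1]]

The characteristic polynomial is det(xI - A) = (x + 1)^5, so the eigenvalues are -1 (algebraic multiplicity 5).

For λ = -1: rank(A + I) = 2, rank((A + I)^2) = 1, rank((A + I)^3) = 0. The eigenspace has dimension 5 - 2 = 3, so there are 3 Jordan blocks; the rank sequence gives block sizes [3, 1, 1].

Assembling the blocks gives the Jordan form J above.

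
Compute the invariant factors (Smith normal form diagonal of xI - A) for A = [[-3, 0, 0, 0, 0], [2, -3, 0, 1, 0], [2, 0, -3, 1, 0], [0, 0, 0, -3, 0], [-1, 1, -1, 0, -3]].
x + 3, (x + 3)^2, (x + 3)^2

The Jordan structure of A has elementary divisors (x + 3)^2, (x + 3)^2, (x + 3). Arranging the block sizes at each eigenvalue in decreasing order and taking row products gives the invariant factors.

Invariant factors (smallest first, each dividing the next): x + 3, (x + 3)^2, (x + 3)^2.

Check: the last factor (x + 3)^2 is the minimal polynomial, and the product (x + 3)^5 is the characteristic polynomial.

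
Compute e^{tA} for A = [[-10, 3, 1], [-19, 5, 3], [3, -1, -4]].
A has Jordan form J = [[-3, 1, 0], [0, -3, 1], [0, 0, -3]] with A = PJP^{-1}, so e^{tA} = P e^{tJ} P^{-1}.

For a Jordan block J_k(λ), e^{tJ_k(λ)} = e^{λt} · (I + tN + t^2 N^2/2! + ... + t^{k-1} N^{k-1}/(k-1)!) where N is the nilpotent superdiagonal part.

Assembling the blocks and conjugating back gives the entries of e^{tA} as shown above.

e^{tA} = [[(-5*t^2 - 14*t + 2)*e^{-3*t}/2, t*(t + 3)*e^{-3*t}, t*(t + 2)*e^{-3*t}/2], [t*(-5*t - 19)*e^{-3*t}, (2*t^2 + 8*t + 1)*e^{-3*t}, t*(t + 3)*e^{-3*t}], [t*(6 - 5*t)*e^{-3*t}/2, t*(t - 1)*e^{-3*t}, (t^2/2 - t + 1)*e^{-3*t}]]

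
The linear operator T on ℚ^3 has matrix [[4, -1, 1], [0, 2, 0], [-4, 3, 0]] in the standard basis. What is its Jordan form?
The characteristic polynomial is det(xI - A) = (x - 2)^3, so the eigenvalues are 2 (algebraic multiplicity 3).

For λ = 2: rank(A - 2I) = 2, rank((A - 2I)^2) = 1, rank((A - 2I)^3) = 0. The eigenspace has dimension 3 - 2 = 1, so there is 1 Jordan block; the rank sequence gives block sizes [3].

Assembling the blocks gives the Jordan form J above.

J = [[2, 1, 0], [0, 2, 1], [0, 0, 2]]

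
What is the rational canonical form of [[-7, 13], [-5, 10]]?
The invariant factors of A (the non-unit diagonal entries of the Smith normal form of xI - A over ℚ[x]) are x^2 - 3x - 5, each dividing the next. The characteristic polynomial is their product, x^2 - 3x - 5.

The rational canonical form is the block-diagonal matrix of companion matrices C(f_i):
R = [[0, 5], [1, 3]].

Note the characteristic polynomial does not split into linear factors over ℚ, so A has no Jordan form over ℚ; the rational canonical form exists over any field.

R = [[0, 5], [1, 3]]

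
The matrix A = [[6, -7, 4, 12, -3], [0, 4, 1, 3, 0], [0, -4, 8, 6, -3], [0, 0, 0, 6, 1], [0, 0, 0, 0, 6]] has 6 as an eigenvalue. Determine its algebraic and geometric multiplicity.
The characteristic polynomial is (x - 6)^5, so the factor x - 6 appears with exponent 5: the algebraic multiplicity is 5.

rank(A - 6I) = 3, so the eigenspace has dimension 5 - 3 = 2: the geometric multiplicity is 2.

Since 2 < 5, A is not diagonalizable.

algebraic multiplicity 5, geometric multiplicity 2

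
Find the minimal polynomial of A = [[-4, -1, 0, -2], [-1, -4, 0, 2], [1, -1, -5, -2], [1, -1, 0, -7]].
The characteristic polynomial factors as (x + 5)^4. The minimal polynomial is ∏(x - λ)^{k_λ} where k_λ is the size of the largest Jordan block at λ.

For λ = -5: rank(A + 5I) = 1, and the largest Jordan block has size 2 (the smallest k with rank((A + 5I)^k) = rank((A + 5I)^(k+1))).

So m_A(x) = (x + 5)^2.

m_A(x) = (x + 5)^2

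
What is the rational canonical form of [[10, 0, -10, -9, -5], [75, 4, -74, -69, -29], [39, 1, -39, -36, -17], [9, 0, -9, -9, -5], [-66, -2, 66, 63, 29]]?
The invariant factors of A (the non-unit diagonal entries of the Smith normal form of xI - A over ℚ[x]) are x(x + 5)(x^3 + 3x - 5), each dividing the next. The characteristic polynomial is their product, x(x + 5)(x^3 + 3x - 5).

The rational canonical form is the block-diagonal matrix of companion matrices C(f_i):
R = [[0, 0, 0, 0, 0], [1, 0, 0, 0, 25], [0, 1, 0, 0, -10], [0, 0, 1, 0, -3], [0, 0, 0, 1, -5]].

Note the characteristic polynomial does not split into linear factors over ℚ, so A has no Jordan form over ℚ; the rational canonical form exists over any field.

R = [[0, 0, 0, 0, 0], [1, 0, 0, 0, 25], [0, 1, 0, 0, -10], [0, 0, 1, 0, -3], [0, 0, 0, 1, -5]]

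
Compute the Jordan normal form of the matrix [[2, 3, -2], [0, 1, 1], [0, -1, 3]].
J = [[2, 1, 0], [0, 2, 1], [0, 0, 2]]

The characteristic polynomial is det(xI - A) = (x - 2)^3, so the eigenvalues are 2 (algebraic multiplicity 3).

For λ = 2: rank(A - 2I) = 2, rank((A - 2I)^2) = 1, rank((A - 2I)^3) = 0. The eigenspace has dimension 3 - 2 = 1, so there is 1 Jordan block; the rank sequence gives block sizes [3].

Assembling the blocks gives the Jordan form J above.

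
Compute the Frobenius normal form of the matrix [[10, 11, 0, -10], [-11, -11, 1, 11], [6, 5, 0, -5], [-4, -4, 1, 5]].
R = [[0, 0, 0, -9], [1, 0, 0, 12], [0, 1, 0, -10], [0, 0, 1, 4]]

The invariant factors of A (the non-unit diagonal entries of the Smith normal form of xI - A over ℚ[x]) are (x^2 - 2x + 3)^2, each dividing the next. The characteristic polynomial is their product, (x^2 - 2x + 3)^2.

The rational canonical form is the block-diagonal matrix of companion matrices C(f_i):
R = [[0, 0, 0, -9], [1, 0, 0, 12], [0, 1, 0, -10], [0, 0, 1, 4]].

Note the characteristic polynomial does not split into linear factors over ℚ, so A has no Jordan form over ℚ; the rational canonical form exists over any field.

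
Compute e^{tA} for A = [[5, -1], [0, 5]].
A has Jordan form J = [[5, 1], [0, 5]] with A = PJP^{-1}, so e^{tA} = P e^{tJ} P^{-1}.

For a Jordan block J_k(λ), e^{tJ_k(λ)} = e^{λt} · (I + tN + t^2 N^2/2! + ... + t^{k-1} N^{k-1}/(k-1)!) where N is the nilpotent superdiagonal part.

Assembling the blocks and conjugating back gives the entries of e^{tA} as shown above.

e^{tA} = [[e^{5*t}, -t*e^{5*t}], [0, e^{5*t}]]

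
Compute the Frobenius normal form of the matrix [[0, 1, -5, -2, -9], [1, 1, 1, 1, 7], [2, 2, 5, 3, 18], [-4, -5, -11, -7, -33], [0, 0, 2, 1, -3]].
R = [[0, 0, 0, 0, -15], [1, 0, 0, 0, -11], [0, 1, 0, 0, 7], [0, 0, 1, 0, 0], [0, 0, 0, 1, -4]]

The invariant factors of A (the non-unit diagonal entries of the Smith normal form of xI - A over ℚ[x]) are (x + 1)(x + 3)(x^3 - 3x + 5), each dividing the next. The characteristic polynomial is their product, (x + 1)(x + 3)(x^3 - 3x + 5).

The rational canonical form is the block-diagonal matrix of companion matrices C(f_i):
R = [[0, 0, 0, 0, -15], [1, 0, 0, 0, -11], [0, 1, 0, 0, 7], [0, 0, 1, 0, 0], [0, 0, 0, 1, -4]].

Note the characteristic polynomial does not split into linear factors over ℚ, so A has no Jordan form over ℚ; the rational canonical form exists over any field.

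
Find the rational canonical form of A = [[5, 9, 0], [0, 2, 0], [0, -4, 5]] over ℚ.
R = [[5, 0, 0], [0, 0, -10], [0, 1, 7]]

The invariant factors of A (the non-unit diagonal entries of the Smith normal form of xI - A over ℚ[x]) are x - 5, (x - 5)(x - 2), each dividing the next. The characteristic polynomial is their product, (x - 5)^2(x - 2).

The rational canonical form is the block-diagonal matrix of companion matrices C(f_i):
R = [[5, 0, 0], [0, 0, -10], [0, 1, 7]].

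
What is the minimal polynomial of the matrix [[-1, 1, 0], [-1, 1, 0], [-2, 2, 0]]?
m_A(x) = x^2

The characteristic polynomial factors as x^3. The minimal polynomial is ∏(x - λ)^{k_λ} where k_λ is the size of the largest Jordan block at λ.

For λ = 0: rank(A) = 1, and the largest Jordan block has size 2 (the smallest k with rank(A^k) = rank(A^(k+1))).

So m_A(x) = x^2.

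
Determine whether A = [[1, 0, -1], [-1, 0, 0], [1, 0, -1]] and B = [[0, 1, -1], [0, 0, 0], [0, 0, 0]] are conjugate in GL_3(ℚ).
No.

Both have characteristic polynomial x^3, but the minimal polynomial of A is x^3 while the minimal polynomial of B is x^2. The minimal polynomial is a similarity invariant, so A and B are not similar.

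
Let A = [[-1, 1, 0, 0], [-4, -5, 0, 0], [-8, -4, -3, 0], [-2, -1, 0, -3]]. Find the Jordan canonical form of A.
J = [[-3, 1, 0, 0], [0, -3, 0, 0], [0, 0, -3, 0], [0, 0, 0, -3]]

The characteristic polynomial is det(xI - A) = (x + 3)^4, so the eigenvalues are -3 (algebraic multiplicity 4).

For λ = -3: rank(A + 3I) = 1, rank((A + 3I)^2) = 0. The eigenspace has dimension 4 - 1 = 3, so there are 3 Jordan blocks; the rank sequence gives block sizes [2, 1, 1].

Assembling the blocks gives the Jordan form J above.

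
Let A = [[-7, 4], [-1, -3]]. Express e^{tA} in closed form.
A has Jordan form J = [[-5, 1], [0, -5]] with A = PJP^{-1}, so e^{tA} = P e^{tJ} P^{-1}.

For a Jordan block J_k(λ), e^{tJ_k(λ)} = e^{λt} · (I + tN + t^2 N^2/2! + ... + t^{k-1} N^{k-1}/(k-1)!) where N is the nilpotent superdiagonal part.

Assembling the blocks and conjugating back gives the entries of e^{tA} as shown above.

e^{tA} = [[(1 - 2*t)*e^{-5*t}, 4*t*e^{-5*t}], [-t*e^{-5*t}, (2*t + 1)*e^{-5*t}]]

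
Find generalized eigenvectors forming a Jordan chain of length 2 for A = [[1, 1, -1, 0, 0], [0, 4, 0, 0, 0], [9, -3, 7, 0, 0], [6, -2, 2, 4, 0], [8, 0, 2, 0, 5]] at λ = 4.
We seek v_1 ∈ ker((A - 4I)^2) \ ker(A - 4I), then set v_{i+1} = (A - 4I) v_i.

One such chain is v_1 = [[-1, 1, 3, -2, 0]]^T, v_2 = [[1, 0, -3, -2, -2]]^T. Check: (A - 4I) v_2 = [[0, 0, 0, 0, 0]]^T = 0.

v_1 = [[-1, 1, 3, -2, 0]]^T, v_2 = [[1, 0, -3, -2, -2]]^T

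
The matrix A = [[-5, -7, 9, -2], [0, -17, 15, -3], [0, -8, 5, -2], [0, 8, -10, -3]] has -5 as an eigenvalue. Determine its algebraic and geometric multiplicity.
The characteristic polynomial is (x + 5)^4, so the factor x + 5 appears with exponent 4: the algebraic multiplicity is 4.

rank(A + 5I) = 2, so the eigenspace has dimension 4 - 2 = 2: the geometric multiplicity is 2.

Since 2 < 4, A is not diagonalizable.

algebraic multiplicity 4, geometric multiplicity 2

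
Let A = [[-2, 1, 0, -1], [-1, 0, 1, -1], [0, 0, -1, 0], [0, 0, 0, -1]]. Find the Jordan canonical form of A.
The characteristic polynomial is det(xI - A) = (x + 1)^4, so the eigenvalues are -1 (algebraic multiplicity 4).

For λ = -1: rank(A + I) = 2, rank((A + I)^2) = 1, rank((A + I)^3) = 0. The eigenspace has dimension 4 - 2 = 2, so there are 2 Jordan blocks; the rank sequence gives block sizes [3, 1].

Assembling the blocks gives the Jordan form J above.

J = [[-1, 1, 0, 0], [0, -1, 1, 0], [0, 0, -1, 0], [0, 0, 0, -1]]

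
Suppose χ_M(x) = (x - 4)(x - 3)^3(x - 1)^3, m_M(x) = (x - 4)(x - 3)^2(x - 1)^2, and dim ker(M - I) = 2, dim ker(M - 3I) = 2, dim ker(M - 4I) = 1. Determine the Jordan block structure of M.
Jordan blocks: (1, 2), (1, 1), (3, 2), (3, 1), (4, 1)

λ = 1: algebraic multiplicity 3 (exponent in χ_M), largest block size 2 (exponent in m_M), 2 blocks (geometric multiplicity). These force block sizes [2, 1].
λ = 3: algebraic multiplicity 3 (exponent in χ_M), largest block size 2 (exponent in m_M), 2 blocks (geometric multiplicity). These force block sizes [2, 1].
λ = 4: algebraic multiplicity 1 (exponent in χ_M), largest block size 1 (exponent in m_M), 1 block (geometric multiplicity). This forces block sizes [1].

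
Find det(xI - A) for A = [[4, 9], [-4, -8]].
xI - A = [[x - 4, -9], [4, x + 8]].

Expanding det(xI - A) along the first row:
det(xI - A) = + (x - 4)·det([[x + 8]]) - (-9)·det([[4]]).

Evaluating gives χ_A(x) = x^2 + 4x + 4 = (x + 2)^2.

χ_A(x) = (x + 2)^2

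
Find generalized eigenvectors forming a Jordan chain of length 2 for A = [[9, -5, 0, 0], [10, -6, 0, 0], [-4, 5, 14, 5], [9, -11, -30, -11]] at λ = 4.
We seek v_1 ∈ ker((A - 4I)^2) \ ker(A - 4I), then set v_{i+1} = (A - 4I) v_i.

One such chain is v_1 = [[1, 1, -2, 4]]^T, v_2 = [[0, 0, 1, -2]]^T. Check: (A - 4I) v_2 = [[0, 0, 0, 0]]^T = 0.

v_1 = [[1, 1, -2, 4]]^T, v_2 = [[0, 0, 1, -2]]^T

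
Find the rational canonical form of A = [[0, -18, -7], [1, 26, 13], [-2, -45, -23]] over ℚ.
The invariant factors of A (the non-unit diagonal entries of the Smith normal form of xI - A over ℚ[x]) are (x - 5)(x + 1)^2, each dividing the next. The characteristic polynomial is their product, (x - 5)(x + 1)^2.

The rational canonical form is the block-diagonal matrix of companion matrices C(f_i):
R = [[0, 0, 5], [1, 0, 9], [0, 1, 3]].

R = [[0, 0, 5], [1, 0, 9], [0, 1, 3]]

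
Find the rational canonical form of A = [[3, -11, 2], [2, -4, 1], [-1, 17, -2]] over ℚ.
R = [[0, 0, 0], [1, 0, 3], [0, 1, -3]]

The invariant factors of A (the non-unit diagonal entries of the Smith normal form of xI - A over ℚ[x]) are x(x^2 + 3x - 3), each dividing the next. The characteristic polynomial is their product, x(x^2 + 3x - 3).

The rational canonical form is the block-diagonal matrix of companion matrices C(f_i):
R = [[0, 0, 0], [1, 0, 3], [0, 1, -3]].

Note the characteristic polynomial does not split into linear factors over ℚ, so A has no Jordan form over ℚ; the rational canonical form exists over any field.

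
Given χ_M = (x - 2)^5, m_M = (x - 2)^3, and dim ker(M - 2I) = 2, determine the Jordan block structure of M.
Jordan blocks: (2, 3), (2, 2)

λ = 2: algebraic multiplicity 5 (exponent in χ_M), largest block size 3 (exponent in m_M), 2 blocks (geometric multiplicity). These force block sizes [3, 2].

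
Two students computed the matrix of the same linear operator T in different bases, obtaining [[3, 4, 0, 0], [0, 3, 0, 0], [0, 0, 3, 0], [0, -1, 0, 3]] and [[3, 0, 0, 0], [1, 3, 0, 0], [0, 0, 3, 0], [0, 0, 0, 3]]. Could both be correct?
Two matrices over a field are similar if and only if they have the same invariant factors.

Both A and B have characteristic polynomial (x - 3)^4 and minimal polynomial (x - 3)^2. Computing further, both have invariant factors x - 3, x - 3, (x - 3)^2. Hence A and B are similar.

Yes.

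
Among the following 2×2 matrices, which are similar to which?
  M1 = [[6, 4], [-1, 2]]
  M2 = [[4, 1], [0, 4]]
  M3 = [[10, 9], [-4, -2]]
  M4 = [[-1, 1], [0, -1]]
2 classes: {M1, M2, M3}, {M4}

Characteristic polynomials: χ_{M1} = (x - 4)^2, χ_{M2} = (x - 4)^2, χ_{M3} = (x - 4)^2, χ_{M4} = (x + 1)^2.

{M1, M2, M3}: invariant factors (x - 4)^2.

{M4}: invariant factors (x + 1)^2.

Matrices are similar if and only if their invariant-factor lists agree; the partition into similarity classes is {M1, M2, M3}, {M4}.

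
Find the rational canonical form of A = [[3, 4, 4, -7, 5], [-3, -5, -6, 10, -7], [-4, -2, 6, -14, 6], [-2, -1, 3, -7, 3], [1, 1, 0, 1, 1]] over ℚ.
The invariant factors of A (the non-unit diagonal entries of the Smith normal form of xI - A over ℚ[x]) are x^2 + x - 3, x(x^2 + x - 3), each dividing the next. The characteristic polynomial is their product, x(x^2 + x - 3)^2.

The rational canonical form is the block-diagonal matrix of companion matrices C(f_i):
R = [[0, 3, 0, 0, 0], [1, -1, 0, 0, 0], [0, 0, 0, 0, 0], [0, 0, 1, 0, 3], [0, 0, 0, 1, -1]].

Note the characteristic polynomial does not split into linear factors over ℚ, so A has no Jordan form over ℚ; the rational canonical form exists over any field.

R = [[0, 3, 0, 0, 0], [1, -1, 0, 0, 0], [0, 0, 0, 0, 0], [0, 0, 1, 0, 3], [0, 0, 0, 1, -1]]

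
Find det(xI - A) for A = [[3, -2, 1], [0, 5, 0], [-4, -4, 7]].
xI - A = [[x - 3, 2, -1], [0, x - 5, 0], [4, 4, x - 7]].

Expanding det(xI - A) along the first row:
det(xI - A) = + (x - 3)·det([[x - 5, 0], [4, x - 7]]) - (2)·det([[0, 0], [4, x - 7]]) + (-1)·det([[0, x - 5], [4, 4]]).

Evaluating gives χ_A(x) = x^3 - 15x^2 + 75x - 125 = (x - 5)^3.

χ_A(x) = (x - 5)^3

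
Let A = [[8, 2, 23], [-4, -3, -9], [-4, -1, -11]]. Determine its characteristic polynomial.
χ_A(x) = (x + 2)^3

xI - A = [[x - 8, -2, -23], [4, x + 3, 9], [4, 1, x + 11]].

Expanding det(xI - A) along the first row:
det(xI - A) = + (x - 8)·det([[x + 3, 9], [1, x + 11]]) - (-2)·det([[4, 9], [4, x + 11]]) + (-23)·det([[4, x + 3], [4, 1]]).

Evaluating gives χ_A(x) = x^3 + 6x^2 + 12x + 8 = (x + 2)^3.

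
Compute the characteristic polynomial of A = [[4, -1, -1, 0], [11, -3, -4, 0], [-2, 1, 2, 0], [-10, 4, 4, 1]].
χ_A(x) = (x - 1)^4

xI - A = [[x - 4, 1, 1, 0], [-11, x + 3, 4, 0], [2, -1, x - 2, 0], [10, -4, -4, x - 1]].

Expanding det(xI - A) along the first row:
det(xI - A) = + (x - 4)·det([[x + 3, 4, 0], [-1, x - 2, 0], [-4, -4, x - 1]]) - (1)·det([[-11, 4, 0], [2, x - 2, 0], [10, -4, x - 1]]) + (1)·det([[-11, x + 3, 0], [2, -1, 0], [10, -4, x - 1]]) - (0)·det([[-11, x + 3, 4], [2, -1, x - 2], [10, -4, -4]]).

Evaluating gives χ_A(x) = x^4 - 4x^3 + 6x^2 - 4x + 1 = (x - 1)^4.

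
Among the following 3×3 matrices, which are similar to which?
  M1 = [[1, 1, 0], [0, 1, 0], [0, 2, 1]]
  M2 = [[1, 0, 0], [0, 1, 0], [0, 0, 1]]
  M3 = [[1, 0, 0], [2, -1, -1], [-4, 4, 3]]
2 classes: {M1, M3}, {M2}

Characteristic polynomials: χ_{M1} = (x - 1)^3, χ_{M2} = (x - 1)^3, χ_{M3} = (x - 1)^3.

{M1, M3}: invariant factors x - 1, (x - 1)^2.

{M2}: invariant factors x - 1, x - 1, x - 1.

Matrices are similar if and only if their invariant-factor lists agree; the partition into similarity classes is {M1, M3}, {M2}.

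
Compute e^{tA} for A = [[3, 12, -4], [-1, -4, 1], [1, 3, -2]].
e^{tA} = [[(4*t + 1)*e^{-t}, 12*t*e^{-t}, -4*t*e^{-t}], [-t*e^{-t}, (1 - 3*t)*e^{-t}, t*e^{-t}], [t*e^{-t}, 3*t*e^{-t}, (1 - t)*e^{-t}]]

A has Jordan form J = [[-1, 1, 0], [0, -1, 0], [0, 0, -1]] with A = PJP^{-1}, so e^{tA} = P e^{tJ} P^{-1}.

For a Jordan block J_k(λ), e^{tJ_k(λ)} = e^{λt} · (I + tN + t^2 N^2/2! + ... + t^{k-1} N^{k-1}/(k-1)!) where N is the nilpotent superdiagonal part.

Assembling the blocks and conjugating back gives the entries of e^{tA} as shown above.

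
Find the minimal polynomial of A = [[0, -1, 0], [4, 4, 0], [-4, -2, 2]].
m_A(x) = (x - 2)^2

The characteristic polynomial factors as (x - 2)^3. The minimal polynomial is ∏(x - λ)^{k_λ} where k_λ is the size of the largest Jordan block at λ.

For λ = 2: rank(A - 2I) = 1, and the largest Jordan block has size 2 (the smallest k with rank((A - 2I)^k) = rank((A - 2I)^(k+1))).

So m_A(x) = (x - 2)^2.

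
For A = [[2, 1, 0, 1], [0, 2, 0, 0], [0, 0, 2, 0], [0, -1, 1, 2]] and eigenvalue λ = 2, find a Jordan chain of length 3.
v_1 = [[0, -1, 0, 1]]^T, v_2 = [[0, 0, 0, 1]]^T, v_3 = [[1, 0, 0, 0]]^T

We seek v_1 ∈ ker((A - 2I)^3) \ ker((A - 2I)^2), then set v_{i+1} = (A - 2I) v_i.

One such chain is v_1 = [[0, -1, 0, 1]]^T, v_2 = [[0, 0, 0, 1]]^T, v_3 = [[1, 0, 0, 0]]^T. Check: (A - 2I) v_3 = [[0, 0, 0, 0]]^T = 0.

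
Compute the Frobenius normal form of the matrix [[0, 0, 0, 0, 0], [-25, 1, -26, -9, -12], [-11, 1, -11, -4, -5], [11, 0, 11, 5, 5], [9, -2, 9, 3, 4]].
R = [[0, 0, 0, 0, 0], [1, 0, 0, 0, 0], [0, 1, 0, 0, -3], [0, 0, 1, 0, 5], [0, 0, 0, 1, -1]]

The invariant factors of A (the non-unit diagonal entries of the Smith normal form of xI - A over ℚ[x]) are x^2(x - 1)^2(x + 3), each dividing the next. The characteristic polynomial is their product, x^2(x - 1)^2(x + 3).

The rational canonical form is the block-diagonal matrix of companion matrices C(f_i):
R = [[0, 0, 0, 0, 0], [1, 0, 0, 0, 0], [0, 1, 0, 0, -3], [0, 0, 1, 0, 5], [0, 0, 0, 1, -1]].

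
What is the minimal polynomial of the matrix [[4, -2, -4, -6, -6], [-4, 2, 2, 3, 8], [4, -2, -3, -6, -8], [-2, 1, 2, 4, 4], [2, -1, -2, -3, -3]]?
m_A(x) = x(x - 1)^2

The characteristic polynomial factors as x(x - 1)^4. The minimal polynomial is ∏(x - λ)^{k_λ} where k_λ is the size of the largest Jordan block at λ.

For λ = 0: rank(A) = 4, and the largest Jordan block has size 1 (the smallest k with rank(A^k) = rank(A^(k+1))).
For λ = 1: rank(A - I) = 2, and the largest Jordan block has size 2 (the smallest k with rank((A - I)^k) = rank((A - I)^(k+1))).

So m_A(x) = x(x - 1)^2.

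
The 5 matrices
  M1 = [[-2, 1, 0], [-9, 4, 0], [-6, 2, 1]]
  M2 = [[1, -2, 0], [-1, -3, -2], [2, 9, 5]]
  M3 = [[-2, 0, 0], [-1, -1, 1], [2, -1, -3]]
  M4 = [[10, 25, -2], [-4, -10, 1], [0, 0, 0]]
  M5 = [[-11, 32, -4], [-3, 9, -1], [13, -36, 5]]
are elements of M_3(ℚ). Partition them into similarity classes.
Characteristic polynomials: χ_{M1} = (x - 1)^3, χ_{M2} = (x - 1)^3, χ_{M3} = (x + 2)^3, χ_{M4} = x^3, χ_{M5} = (x - 1)^3.

{M1}: invariant factors x - 1, (x - 1)^2.

{M2, M5}: invariant factors (x - 1)^3.

{M3}: invariant factors (x + 2)^3.

{M4}: invariant factors x^3.

Matrices are similar if and only if their invariant-factor lists agree; the partition into similarity classes is {M1}, {M2, M5}, {M3}, {M4}.

4 classes: {M1}, {M2, M5}, {M3}, {M4}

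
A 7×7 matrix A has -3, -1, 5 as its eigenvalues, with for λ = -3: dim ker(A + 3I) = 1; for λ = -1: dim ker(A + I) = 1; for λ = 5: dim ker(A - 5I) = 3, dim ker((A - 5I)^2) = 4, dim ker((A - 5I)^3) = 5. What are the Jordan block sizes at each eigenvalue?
Jordan blocks: (-3, 1), (-1, 1), (5, 3), (5, 1), (5, 1)

λ = -3: successive nullity increments [1] count blocks of size ≥ k; block sizes are [1].
λ = -1: successive nullity increments [1] count blocks of size ≥ k; block sizes are [1].
λ = 5: successive nullity increments [3, 1, 1] count blocks of size ≥ k; block sizes are [3, 1, 1].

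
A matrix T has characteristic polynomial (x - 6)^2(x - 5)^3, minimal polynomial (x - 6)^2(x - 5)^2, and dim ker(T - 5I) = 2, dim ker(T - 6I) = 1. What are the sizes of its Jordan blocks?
Jordan blocks: (5, 2), (5, 1), (6, 2)

λ = 5: algebraic multiplicity 3 (exponent in χ_T), largest block size 2 (exponent in m_T), 2 blocks (geometric multiplicity). These force block sizes [2, 1].
λ = 6: algebraic multiplicity 2 (exponent in χ_T), largest block size 2 (exponent in m_T), 1 block (geometric multiplicity). This forces block sizes [2].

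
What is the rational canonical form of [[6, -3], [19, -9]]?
The invariant factors of A (the non-unit diagonal entries of the Smith normal form of xI - A over ℚ[x]) are x^2 + 3x + 3, each dividing the next. The characteristic polynomial is their product, x^2 + 3x + 3.

The rational canonical form is the block-diagonal matrix of companion matrices C(f_i):
R = [[0, -3], [1, -3]].

Note the characteristic polynomial does not split into linear factors over ℚ, so A has no Jordan form over ℚ; the rational canonical form exists over any field.

R = [[0, -3], [1, -3]]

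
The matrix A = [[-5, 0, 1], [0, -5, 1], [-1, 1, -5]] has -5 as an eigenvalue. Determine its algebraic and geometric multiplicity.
The characteristic polynomial is (x + 5)^3, so the factor x + 5 appears with exponent 3: the algebraic multiplicity is 3.

rank(A + 5I) = 2, so the eigenspace has dimension 3 - 2 = 1: the geometric multiplicity is 1.

Since 1 < 3, A is not diagonalizable.

algebraic multiplicity 3, geometric multiplicity 1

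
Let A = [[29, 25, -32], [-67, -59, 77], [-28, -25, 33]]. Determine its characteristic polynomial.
χ_A(x) = (x - 1)^3

xI - A = [[x - 29, -25, 32], [67, x + 59, -77], [28, 25, x - 33]].

Expanding det(xI - A) along the first row:
det(xI - A) = + (x - 29)·det([[x + 59, -77], [25, x - 33]]) - (-25)·det([[67, -77], [28, x - 33]]) + (32)·det([[67, x + 59], [28, 25]]).

Evaluating gives χ_A(x) = x^3 - 3x^2 + 3x - 1 = (x - 1)^3.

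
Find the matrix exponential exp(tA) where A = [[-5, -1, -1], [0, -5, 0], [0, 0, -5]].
e^{tA} = [[e^{-5*t}, -t*e^{-5*t}, -t*e^{-5*t}], [0, e^{-5*t}, 0], [0, 0, e^{-5*t}]]

A has Jordan form J = [[-5, 1, 0], [0, -5, 0], [0, 0, -5]] with A = PJP^{-1}, so e^{tA} = P e^{tJ} P^{-1}.

For a Jordan block J_k(λ), e^{tJ_k(λ)} = e^{λt} · (I + tN + t^2 N^2/2! + ... + t^{k-1} N^{k-1}/(k-1)!) where N is the nilpotent superdiagonal part.

Assembling the blocks and conjugating back gives the entries of e^{tA} as shown above.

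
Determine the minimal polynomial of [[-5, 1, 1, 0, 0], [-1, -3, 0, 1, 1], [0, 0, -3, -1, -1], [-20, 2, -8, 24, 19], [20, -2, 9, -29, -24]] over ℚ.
The characteristic polynomial factors as (x - 5)(x + 4)^4. The minimal polynomial is ∏(x - λ)^{k_λ} where k_λ is the size of the largest Jordan block at λ.

For λ = -4: rank(A + 4I) = 3, and the largest Jordan block has size 2 (the smallest k with rank((A + 4I)^k) = rank((A + 4I)^(k+1))).
For λ = 5: rank(A - 5I) = 4, and the largest Jordan block has size 1 (the smallest k with rank((A - 5I)^k) = rank((A - 5I)^(k+1))).

So m_A(x) = (x - 5)(x + 4)^2.

m_A(x) = (x - 5)(x + 4)^2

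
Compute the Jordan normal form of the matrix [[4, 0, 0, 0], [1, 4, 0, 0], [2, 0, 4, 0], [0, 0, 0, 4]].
J = [[4, 1, 0, 0], [0, 4, 0, 0], [0, 0, 4, 0], [0, 0, 0, 4]]

The characteristic polynomial is det(xI - A) = (x - 4)^4, so the eigenvalues are 4 (algebraic multiplicity 4).

For λ = 4: rank(A - 4I) = 1, rank((A - 4I)^2) = 0. The eigenspace has dimension 4 - 1 = 3, so there are 3 Jordan blocks; the rank sequence gives block sizes [2, 1, 1].

Assembling the blocks gives the Jordan form J above.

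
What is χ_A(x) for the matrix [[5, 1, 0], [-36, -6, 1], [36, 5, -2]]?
xI - A = [[x - 5, -1, 0], [36, x + 6, -1], [-36, -5, x + 2]].

Expanding det(xI - A) along the first row:
det(xI - A) = + (x - 5)·det([[x + 6, -1], [-5, x + 2]]) - (-1)·det([[36, -1], [-36, x + 2]]) + (0)·det([[36, x + 6], [-36, -5]]).

Evaluating gives χ_A(x) = x^3 + 3x^2 + 3x + 1 = (x + 1)^3.

χ_A(x) = (x + 1)^3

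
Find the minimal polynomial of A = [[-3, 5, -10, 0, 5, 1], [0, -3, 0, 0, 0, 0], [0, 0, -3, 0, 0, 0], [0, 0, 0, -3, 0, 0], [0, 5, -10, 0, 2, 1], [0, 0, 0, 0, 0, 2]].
The characteristic polynomial factors as (x - 2)^2(x + 3)^4. The minimal polynomial is ∏(x - λ)^{k_λ} where k_λ is the size of the largest Jordan block at λ.

For λ = -3: rank(A + 3I) = 2, and the largest Jordan block has size 1 (the smallest k with rank((A + 3I)^k) = rank((A + 3I)^(k+1))).
For λ = 2: rank(A - 2I) = 5, and the largest Jordan block has size 2 (the smallest k with rank((A - 2I)^k) = rank((A - 2I)^(k+1))).

So m_A(x) = (x - 2)^2(x + 3).

m_A(x) = (x - 2)^2(x + 3)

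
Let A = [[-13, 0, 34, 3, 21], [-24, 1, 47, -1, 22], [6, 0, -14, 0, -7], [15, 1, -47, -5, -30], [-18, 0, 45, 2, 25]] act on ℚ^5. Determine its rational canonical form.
R = [[0, 0, 0, 0, -9], [1, 0, 0, 0, -24], [0, 1, 0, 0, -25], [0, 0, 1, 0, -15], [0, 0, 0, 1, -6]]

The invariant factors of A (the non-unit diagonal entries of the Smith normal form of xI - A over ℚ[x]) are (x + 1)^2(x + 3)(x^2 + x + 3), each dividing the next. The characteristic polynomial is their product, (x + 1)^2(x + 3)(x^2 + x + 3).

The rational canonical form is the block-diagonal matrix of companion matrices C(f_i):
R = [[0, 0, 0, 0, -9], [1, 0, 0, 0, -24], [0, 1, 0, 0, -25], [0, 0, 1, 0, -15], [0, 0, 0, 1, -6]].

Note the characteristic polynomial does not split into linear factors over ℚ, so A has no Jordan form over ℚ; the rational canonical form exists over any field.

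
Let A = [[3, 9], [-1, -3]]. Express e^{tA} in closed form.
e^{tA} = [[3*t + 1, 9*t], [-t, 1 - 3*t]]

A has Jordan form J = [[0, 1], [0, 0]] with A = PJP^{-1}, so e^{tA} = P e^{tJ} P^{-1}.

For a Jordan block J_k(λ), e^{tJ_k(λ)} = e^{λt} · (I + tN + t^2 N^2/2! + ... + t^{k-1} N^{k-1}/(k-1)!) where N is the nilpotent superdiagonal part.

Assembling the blocks and conjugating back gives the entries of e^{tA} as shown above.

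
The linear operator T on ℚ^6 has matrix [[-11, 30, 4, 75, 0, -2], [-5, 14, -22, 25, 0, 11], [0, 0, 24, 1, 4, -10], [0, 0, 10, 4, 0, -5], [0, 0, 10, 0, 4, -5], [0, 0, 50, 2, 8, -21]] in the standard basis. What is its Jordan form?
The characteristic polynomial is det(xI - A) = (x - 4)^4(x + 1)^2, so the eigenvalues are -1 (algebraic multiplicity 2), 4 (algebraic multiplicity 4).

For λ = -1: rank(A + I) = 5, rank((A + I)^2) = 4. The eigenspace has dimension 6 - 5 = 1, so there is 1 Jordan block; the rank sequence gives block sizes [2].

For λ = 4: rank(A - 4I) = 3, rank((A - 4I)^2) = 2. The eigenspace has dimension 6 - 3 = 3, so there are 3 Jordan blocks; the rank sequence gives block sizes [2, 1, 1].

Assembling the blocks gives the Jordan form J above.

J = [[-1, 1, 0, 0, 0, 0], [0, -1, 0, 0, 0, 0], [0, 0, 4, 1, 0, 0], [0, 0, 0, 4, 0, 0], [0, 0, 0, 0, 4, 0], [0, 0, 0, 0, 0, 4]]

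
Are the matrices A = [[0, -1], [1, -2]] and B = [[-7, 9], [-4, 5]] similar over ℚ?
Yes.

Two matrices over a field are similar if and only if they have the same invariant factors.

Both A and B have characteristic polynomial (x + 1)^2 and minimal polynomial (x + 1)^2. Computing further, both have invariant factors (x + 1)^2. Hence A and B are similar.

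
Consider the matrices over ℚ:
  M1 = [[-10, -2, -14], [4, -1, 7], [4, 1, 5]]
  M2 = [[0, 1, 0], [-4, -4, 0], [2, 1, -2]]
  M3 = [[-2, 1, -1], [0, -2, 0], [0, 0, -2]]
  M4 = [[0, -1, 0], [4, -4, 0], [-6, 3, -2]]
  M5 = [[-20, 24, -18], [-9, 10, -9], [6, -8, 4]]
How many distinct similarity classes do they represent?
Characteristic polynomials: χ_{M1} = (x + 2)^3, χ_{M2} = (x + 2)^3, χ_{M3} = (x + 2)^3, χ_{M4} = (x + 2)^3, χ_{M5} = (x + 2)^3.

{M1, M2, M3, M4, M5}: invariant factors x + 2, (x + 2)^2.

Matrices are similar if and only if their invariant-factor lists agree; the partition into similarity classes is {M1, M2, M3, M4, M5}.

1 class: {M1, M2, M3, M4, M5}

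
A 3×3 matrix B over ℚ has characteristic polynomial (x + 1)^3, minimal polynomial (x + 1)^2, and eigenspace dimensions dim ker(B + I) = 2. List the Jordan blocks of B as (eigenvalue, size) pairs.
Jordan blocks: (-1, 2), (-1, 1)

λ = -1: algebraic multiplicity 3 (exponent in χ_B), largest block size 2 (exponent in m_B), 2 blocks (geometric multiplicity). These force block sizes [2, 1].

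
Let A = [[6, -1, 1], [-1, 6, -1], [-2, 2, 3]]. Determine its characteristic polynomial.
xI - A = [[x - 6, 1, -1], [1, x - 6, 1], [2, -2, x - 3]].

Expanding det(xI - A) along the first row:
det(xI - A) = + (x - 6)·det([[x - 6, 1], [-2, x - 3]]) - (1)·det([[1, 1], [2, x - 3]]) + (-1)·det([[1, x - 6], [2, -2]]).

Evaluating gives χ_A(x) = x^3 - 15x^2 + 75x - 125 = (x - 5)^3.

χ_A(x) = (x - 5)^3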